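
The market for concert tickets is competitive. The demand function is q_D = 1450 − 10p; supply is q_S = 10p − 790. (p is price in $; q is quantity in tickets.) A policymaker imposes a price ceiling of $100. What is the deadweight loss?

$1440

In inverse form: demand p = 145 − 0.1q, supply p = 79 + 0.1q.
Competitive equilibrium: 145 − 0.1q = 79 + 0.1q → q* = 330, p* = 112.
At the ceiling p = 100, quantity supplied = (100 − 79)/0.1 = 210.
Willingness to pay at q' = 210: 145 − 0.1·210 = 124.
Δq = 330 − 210 = 120; wedge = 124 − 100 = 24.
Welfare loss = ½ × 120 × 24 = $1440.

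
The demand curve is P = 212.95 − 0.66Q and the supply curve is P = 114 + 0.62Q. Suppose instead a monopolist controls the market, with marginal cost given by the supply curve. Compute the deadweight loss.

Competitive equilibrium: 212.95 − 0.66Q = 114 + 0.62Q → Q* = 77.3047, P* = 161.9289.
Marginal revenue: MR = 212.95 − 1.32Q. Set MR = MC: 212.95 − 1.32Q = 114 + 0.62Q → Q_m = 51.0052.
Price P_m = 212.95 − 0.66·51.0052 = 179.2866; MC(Q_m) = 114 + 0.62·51.0052 = 145.6232.
Competitive Q* = 77.3047, so ΔQ = 26.2995; wedge = 179.2866 − 145.6232 = 33.6634.
Deadweight loss = ½ × 26.2995 × 33.6634 = 442.67.

442.67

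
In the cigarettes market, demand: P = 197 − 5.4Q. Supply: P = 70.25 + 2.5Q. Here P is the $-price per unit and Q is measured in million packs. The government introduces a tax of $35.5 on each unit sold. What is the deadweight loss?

Competitive equilibrium: 197 − 5.4Q = 70.25 + 2.5Q → Q* = 16.0443, P* = 110.3608.
With the tax, the buyer price exceeds the seller price by 35.5: (197 − 5.4Q) − (70.25 + 2.5Q) = 35.5 → Q' = 11.5506.
ΔQ = 16.0443 − 11.5506 = 4.4937; the wedge equals the tax, 35.5.
The triangle = ½ × 4.4937 × 35.5 = $79.76 million.

$79.76 million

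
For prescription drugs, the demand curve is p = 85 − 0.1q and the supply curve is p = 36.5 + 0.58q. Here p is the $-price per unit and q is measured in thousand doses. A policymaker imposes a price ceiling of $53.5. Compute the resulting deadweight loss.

$600.14 thousand

Competitive equilibrium: 85 − 0.1q = 36.5 + 0.58q → q* = 71.3235, p* = 77.8676.
At the ceiling p = 53.5, quantity supplied = (53.5 − 36.5)/0.58 = 29.3103.
Willingness to pay at q' = 29.3103: 85 − 0.1·29.3103 = 82.069.
Δq = 71.3235 − 29.3103 = 42.0132; wedge = 82.069 − 53.5 = 28.569.
Deadweight loss = ½ × 42.0132 × 28.569 = $600.14 thousand.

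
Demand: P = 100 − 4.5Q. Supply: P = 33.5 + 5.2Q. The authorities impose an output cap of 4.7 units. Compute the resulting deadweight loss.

22.54

Competitive equilibrium: 100 − 4.5Q = 33.5 + 5.2Q → Q* = 6.8557, P* = 69.1495.
At Q = 4.7: demand price = 100 − 4.5·4.7 = 78.85; supply price = 33.5 + 5.2·4.7 = 57.94.
ΔQ = 6.8557 − 4.7 = 2.1557; wedge = 78.85 − 57.94 = 20.91.
Welfare loss = ½ × 2.1557 × 20.91 = 22.54.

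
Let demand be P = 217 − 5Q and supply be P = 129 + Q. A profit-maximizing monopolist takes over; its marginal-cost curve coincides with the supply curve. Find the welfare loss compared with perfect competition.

Competitive equilibrium: 217 − 5Q = 129 + Q → Q* = 14.6667, P* = 143.6667.
Marginal revenue: MR = 217 − 10Q. Set MR = MC: 217 − 10Q = 129 + Q → Q_m = 8.
Price P_m = 217 − 5·8 = 177; MC(Q_m) = 129 + 1·8 = 137.
Competitive Q* = 14.6667, so ΔQ = 6.6667; wedge = 177 − 137 = 40.
DWL = ½ × 6.6667 × 40 = 133.33.

133.33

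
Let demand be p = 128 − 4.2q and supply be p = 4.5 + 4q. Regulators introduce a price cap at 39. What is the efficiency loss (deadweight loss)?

Competitive equilibrium: 128 − 4.2q = 4.5 + 4q → q* = 15.061, p* = 64.7439.
At the ceiling p = 39, quantity supplied = (39 − 4.5)/4 = 8.625.
Willingness to pay at q' = 8.625: 128 − 4.2·8.625 = 91.775.
Δq = 15.061 − 8.625 = 6.436; wedge = 91.775 − 39 = 52.775.
Deadweight loss = ½ × 6.436 × 52.775 = 169.83.

169.83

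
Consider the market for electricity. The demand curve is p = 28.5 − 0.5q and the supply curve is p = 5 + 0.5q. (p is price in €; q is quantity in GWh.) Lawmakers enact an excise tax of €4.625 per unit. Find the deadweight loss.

€10.70

Competitive equilibrium: 28.5 − 0.5q = 5 + 0.5q → q* = 23.5, p* = 16.75.
With the tax, the buyer price exceeds the seller price by 4.625: (28.5 − 0.5q) − (5 + 0.5q) = 4.625 → q' = 18.875.
Δq = 23.5 − 18.875 = 4.625; the wedge equals the tax, 4.625.
DWL = ½ × 4.625 × 4.625 = €10.70.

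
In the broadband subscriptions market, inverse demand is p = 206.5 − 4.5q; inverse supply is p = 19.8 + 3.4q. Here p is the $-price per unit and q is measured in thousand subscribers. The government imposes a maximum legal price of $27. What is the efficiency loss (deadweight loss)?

Competitive equilibrium: 206.5 − 4.5q = 19.8 + 3.4q → q* = 23.63291, p* = 100.1519.
At the ceiling p = 27, quantity supplied = (27 − 19.8)/3.4 = 2.11765.
Willingness to pay at q' = 2.11765: 206.5 − 4.5·2.11765 = 196.97058.
Δq = 23.63291 − 2.11765 = 21.51526; wedge = 196.97058 − 27 = 169.97058.
Deadweight loss = ½ × 21.51526 × 169.97058 = $1828.48 thousand.

$1828.48 thousand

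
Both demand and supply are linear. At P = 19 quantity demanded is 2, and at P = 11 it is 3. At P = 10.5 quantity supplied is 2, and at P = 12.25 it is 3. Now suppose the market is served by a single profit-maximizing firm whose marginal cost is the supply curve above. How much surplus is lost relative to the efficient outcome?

Demand slope = (11 − 19)/(3 − 2) = −8, so P = 35 − 8Q.
Supply slope = (12.25 − 10.5)/(3 − 2) = 1.75, so P = 7 + 1.75Q.
Competitive equilibrium: 35 − 8Q = 7 + 1.75Q → Q* = 2.8718, P* = 12.0256.
Marginal revenue: MR = 35 − 16Q. Set MR = MC: 35 − 16Q = 7 + 1.75Q → Q_m = 1.5775.
Price P_m = 35 − 8·1.5775 = 22.38; MC(Q_m) = 7 + 1.75·1.5775 = 9.7606.
Competitive Q* = 2.8718, so ΔQ = 1.2943; wedge = 22.38 − 9.7606 = 12.6194.
Welfare loss = ½ × 1.2943 × 12.6194 = 8.17.

8.17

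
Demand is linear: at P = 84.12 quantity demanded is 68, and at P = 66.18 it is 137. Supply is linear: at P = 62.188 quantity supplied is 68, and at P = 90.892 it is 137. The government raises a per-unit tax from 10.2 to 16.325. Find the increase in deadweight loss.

120.17

Demand slope = (66.18 − 84.12)/(137 − 68) = −0.26, so P = 101.8 − 0.26Q.
Supply slope = (90.892 − 62.188)/(137 − 68) = 0.416, so P = 33.9 + 0.416Q.
Competitive equilibrium: 101.8 − 0.26Q = 33.9 + 0.416Q → Q* = 100.4438, P* = 75.6846.
For a per-unit tax t: ΔQ = t/0.676, so DWL = ½·t·(t/0.676) = t²/1.352.
At t = 10.2: DWL = 76.953. At t = 16.325: DWL = 197.12.
Increase = 197.12 − 76.953 = 120.17.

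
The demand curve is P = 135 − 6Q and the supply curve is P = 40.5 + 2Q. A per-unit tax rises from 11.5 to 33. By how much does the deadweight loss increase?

Competitive equilibrium: 135 − 6Q = 40.5 + 2Q → Q* = 11.8125, P* = 64.125.
For a per-unit tax t: ΔQ = t/8, so DWL = ½·t·(t/8) = t²/16.
At t = 11.5: DWL = 8.266. At t = 33: DWL = 68.063.
Increase = 68.063 − 8.266 = 59.80.

59.80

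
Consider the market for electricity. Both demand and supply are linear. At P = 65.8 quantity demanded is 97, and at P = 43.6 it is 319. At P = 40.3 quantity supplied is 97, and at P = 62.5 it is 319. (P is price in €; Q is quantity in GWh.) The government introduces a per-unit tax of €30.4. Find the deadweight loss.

Demand slope = (43.6 − 65.8)/(319 − 97) = −0.1, so P = 75.5 − 0.1Q.
Supply slope = (62.5 − 40.3)/(319 − 97) = 0.1, so P = 30.6 + 0.1Q.
Competitive equilibrium: 75.5 − 0.1Q = 30.6 + 0.1Q → Q* = 224.5, P* = 53.05.
With the tax, the buyer price exceeds the seller price by 30.4: (75.5 − 0.1Q) − (30.6 + 0.1Q) = 30.4 → Q' = 72.5.
ΔQ = 224.5 − 72.5 = 152; the wedge equals the tax, 30.4.
The triangle = ½ × 152 × 30.4 = €2310.40.

€2310.40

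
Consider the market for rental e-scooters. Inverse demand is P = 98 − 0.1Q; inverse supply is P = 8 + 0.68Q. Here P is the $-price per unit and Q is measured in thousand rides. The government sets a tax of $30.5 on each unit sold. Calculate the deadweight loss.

Competitive equilibrium: 98 − 0.1Q = 8 + 0.68Q → Q* = 115.3846, P* = 86.4615.
With the tax, the buyer price exceeds the seller price by 30.5: (98 − 0.1Q) − (8 + 0.68Q) = 30.5 → Q' = 76.2821.
ΔQ = 115.3846 − 76.2821 = 39.1025; the wedge equals the tax, 30.5.
The triangle = ½ × 39.1025 × 30.5 = $596.31 thousand.

$596.31 thousand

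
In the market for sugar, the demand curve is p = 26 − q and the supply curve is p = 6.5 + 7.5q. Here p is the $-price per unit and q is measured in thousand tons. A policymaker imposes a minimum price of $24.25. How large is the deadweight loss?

$1.26 thousand

Competitive equilibrium: 26 − q = 6.5 + 7.5q → q* = 2.2941, p* = 23.7059.
At the floor p = 24.25, quantity demanded = (26 − 24.25)/1 = 1.75.
Sellers' marginal cost at q' = 1.75: 6.5 + 7.5·1.75 = 19.625.
Δq = 2.2941 − 1.75 = 0.5441; wedge = 24.25 − 19.625 = 4.625.
Welfare loss = ½ × 0.5441 × 4.625 = $1.26 thousand.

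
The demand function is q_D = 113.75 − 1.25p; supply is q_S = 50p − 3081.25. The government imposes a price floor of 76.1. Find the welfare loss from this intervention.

In inverse form: demand p = 91 − 0.8q, supply p = 61.625 + 0.02q.
Competitive equilibrium: 91 − 0.8q = 61.625 + 0.02q → q* = 35.8232, p* = 62.3415.
At the floor p = 76.1, quantity demanded = (91 − 76.1)/0.8 = 18.625.
Sellers' marginal cost at q' = 18.625: 61.625 + 0.02·18.625 = 61.9975.
Δq = 35.8232 − 18.625 = 17.1982; wedge = 76.1 − 61.9975 = 14.1025.
The triangle = ½ × 17.1982 × 14.1025 = 121.27.

121.27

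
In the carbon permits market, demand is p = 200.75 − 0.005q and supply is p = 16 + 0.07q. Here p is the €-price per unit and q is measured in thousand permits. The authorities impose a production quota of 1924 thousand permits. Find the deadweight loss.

€10908.02 thousand

Competitive equilibrium: 200.75 − 0.005q = 16 + 0.07q → q* = 2463.3333, p* = 188.4333.
At q = 1924: demand price = 200.75 − 0.005·1924 = 191.13; supply price = 16 + 0.07·1924 = 150.68.
Δq = 2463.3333 − 1924 = 539.3333; wedge = 191.13 − 150.68 = 40.45.
DWL = ½ × 539.3333 × 40.45 = €10908.02 thousand.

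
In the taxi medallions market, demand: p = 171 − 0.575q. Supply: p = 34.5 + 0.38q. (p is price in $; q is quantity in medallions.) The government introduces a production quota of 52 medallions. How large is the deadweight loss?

$3948.26

Competitive equilibrium: 171 − 0.575q = 34.5 + 0.38q → q* = 142.9319, p* = 88.8141.
At q = 52: demand price = 171 − 0.575·52 = 141.1; supply price = 34.5 + 0.38·52 = 54.26.
Δq = 142.9319 − 52 = 90.9319; wedge = 141.1 − 54.26 = 86.84.
Welfare loss = ½ × 90.9319 × 86.84 = $3948.26.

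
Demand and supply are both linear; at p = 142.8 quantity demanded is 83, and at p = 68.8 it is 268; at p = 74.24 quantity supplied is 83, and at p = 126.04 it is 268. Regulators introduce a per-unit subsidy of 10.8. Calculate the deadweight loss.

85.76

Demand slope = (68.8 − 142.8)/(268 − 83) = −0.4, so p = 176 − 0.4q.
Supply slope = (126.04 − 74.24)/(268 − 83) = 0.28, so p = 51 + 0.28q.
Competitive equilibrium: 176 − 0.4q = 51 + 0.28q → q* = 183.8235, p* = 102.4706.
The subsidy lowers effective supply by 10.8: p = 40.2 + 0.28q.
New quantity: 176 − 0.4q = 40.2 + 0.28q → q' = 199.7059.
Overproduction Δq = 199.7059 − 183.8235 = 15.8824; wedge = subsidy = 10.8.
DWL = ½ × 15.8824 × 10.8 = 85.76.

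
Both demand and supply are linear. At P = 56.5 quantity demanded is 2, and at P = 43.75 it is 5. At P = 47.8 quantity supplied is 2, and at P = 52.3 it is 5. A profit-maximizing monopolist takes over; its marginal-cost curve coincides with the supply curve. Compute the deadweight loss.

Demand slope = (43.75 − 56.5)/(5 − 2) = −4.25, so P = 65 − 4.25Q.
Supply slope = (52.3 − 47.8)/(5 − 2) = 1.5, so P = 44.8 + 1.5Q.
Competitive equilibrium: 65 − 4.25Q = 44.8 + 1.5Q → Q* = 3.513, P* = 50.0696.
Marginal revenue: MR = 65 − 8.5Q. Set MR = MC: 65 − 8.5Q = 44.8 + 1.5Q → Q_m = 2.02.
Price P_m = 65 − 4.25·2.02 = 56.415; MC(Q_m) = 44.8 + 1.5·2.02 = 47.83.
Competitive Q* = 3.513, so ΔQ = 1.493; wedge = 56.415 − 47.83 = 8.585.
Deadweight loss = ½ × 1.493 × 8.585 = 6.41.

6.41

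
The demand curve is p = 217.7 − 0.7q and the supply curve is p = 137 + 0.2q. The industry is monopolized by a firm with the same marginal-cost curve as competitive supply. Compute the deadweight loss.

Competitive equilibrium: 217.7 − 0.7q = 137 + 0.2q → q* = 89.6667, p* = 154.9333.
Marginal revenue: MR = 217.7 − 1.4q. Set MR = MC: 217.7 − 1.4q = 137 + 0.2q → q_m = 50.4375.
Price p_m = 217.7 − 0.7·50.4375 = 182.3938; MC(q_m) = 137 + 0.2·50.4375 = 147.0875.
Competitive q* = 89.6667, so Δq = 39.2292; wedge = 182.3938 − 147.0875 = 35.3063.
DWL = ½ × 39.2292 × 35.3063 = 692.52.

692.52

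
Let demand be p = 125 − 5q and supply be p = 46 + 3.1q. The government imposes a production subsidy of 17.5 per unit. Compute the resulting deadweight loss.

Competitive equilibrium: 125 − 5q = 46 + 3.1q → q* = 9.7531, p* = 76.2346.
The subsidy lowers effective supply by 17.5: p = 28.5 + 3.1q.
New quantity: 125 − 5q = 28.5 + 3.1q → q' = 11.9136.
Overproduction Δq = 11.9136 − 9.7531 = 2.1605; wedge = subsidy = 17.5.
Welfare loss = ½ × 2.1605 × 17.5 = 18.90.

18.90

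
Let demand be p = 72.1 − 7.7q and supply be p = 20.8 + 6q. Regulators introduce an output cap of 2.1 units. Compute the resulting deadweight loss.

Competitive equilibrium: 72.1 − 7.7q = 20.8 + 6q → q* = 3.7445, p* = 43.2672.
At q = 2.1: demand price = 72.1 − 7.7·2.1 = 55.93; supply price = 20.8 + 6·2.1 = 33.4.
Δq = 3.7445 − 2.1 = 1.6445; wedge = 55.93 − 33.4 = 22.53.
The triangle = ½ × 1.6445 × 22.53 = 18.53.

18.53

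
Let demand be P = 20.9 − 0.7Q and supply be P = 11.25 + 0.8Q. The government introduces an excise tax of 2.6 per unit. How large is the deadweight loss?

2.25

Competitive equilibrium: 20.9 − 0.7Q = 11.25 + 0.8Q → Q* = 6.4333, P* = 16.3967.
With the tax, the buyer price exceeds the seller price by 2.6: (20.9 − 0.7Q) − (11.25 + 0.8Q) = 2.6 → Q' = 4.7.
ΔQ = 6.4333 − 4.7 = 1.7333; the wedge equals the tax, 2.6.
DWL = ½ × 1.7333 × 2.6 = 2.25.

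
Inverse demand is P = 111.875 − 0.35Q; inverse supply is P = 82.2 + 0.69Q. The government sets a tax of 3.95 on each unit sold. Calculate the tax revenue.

Competitive equilibrium: 111.875 − 0.35Q = 82.2 + 0.69Q → Q* = 28.5337, P* = 101.8882.
With the tax, the buyer price exceeds the seller price by 3.95: (111.875 − 0.35Q) − (82.2 + 0.69Q) = 3.95 → Q' = 24.7356.
Tax revenue = 3.95 × 24.7356 = 97.71.

97.71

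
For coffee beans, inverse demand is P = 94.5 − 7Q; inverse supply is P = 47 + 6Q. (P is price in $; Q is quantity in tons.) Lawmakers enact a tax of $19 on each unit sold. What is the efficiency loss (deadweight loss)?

$13.88

Competitive equilibrium: 94.5 − 7Q = 47 + 6Q → Q* = 3.6538, P* = 68.9231.
With the tax, the buyer price exceeds the seller price by 19: (94.5 − 7Q) − (47 + 6Q) = 19 → Q' = 2.1923.
ΔQ = 3.6538 − 2.1923 = 1.4615; the wedge equals the tax, 19.
Welfare loss = ½ × 1.4615 × 19 = $13.88.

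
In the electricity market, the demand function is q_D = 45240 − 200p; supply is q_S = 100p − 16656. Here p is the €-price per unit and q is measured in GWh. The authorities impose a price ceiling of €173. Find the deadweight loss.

€83266.68

In inverse form: demand p = 226.2 − 0.005q, supply p = 166.56 + 0.01q.
Competitive equilibrium: 226.2 − 0.005q = 166.56 + 0.01q → q* = 3976, p* = 206.32.
At the ceiling p = 173, quantity supplied = (173 − 166.56)/0.01 = 644.
Willingness to pay at q' = 644: 226.2 − 0.005·644 = 222.98.
Δq = 3976 − 644 = 3332; wedge = 222.98 − 173 = 49.98.
Deadweight loss = ½ × 3332 × 49.98 = €83266.68.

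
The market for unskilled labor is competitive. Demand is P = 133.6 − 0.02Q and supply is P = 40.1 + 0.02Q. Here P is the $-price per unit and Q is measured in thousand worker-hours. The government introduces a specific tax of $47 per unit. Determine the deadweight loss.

Competitive equilibrium: 133.6 − 0.02Q = 40.1 + 0.02Q → Q* = 2337.5, P* = 86.85.
With the tax, the buyer price exceeds the seller price by 47: (133.6 − 0.02Q) − (40.1 + 0.02Q) = 47 → Q' = 1162.5.
ΔQ = 2337.5 − 1162.5 = 1175; the wedge equals the tax, 47.
The triangle = ½ × 1175 × 47 = $27612.50 thousand.

$27612.50 thousand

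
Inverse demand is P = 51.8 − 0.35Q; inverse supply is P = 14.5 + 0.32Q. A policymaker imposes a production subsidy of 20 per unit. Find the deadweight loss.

298.51

Competitive equilibrium: 51.8 − 0.35Q = 14.5 + 0.32Q → Q* = 55.6716, P* = 32.3149.
The subsidy lowers effective supply by 20: P = 0.32Q − 5.5.
New quantity: 51.8 − 0.35Q = 0.32Q − 5.5 → Q' = 85.5224.
Overproduction ΔQ = 85.5224 − 55.6716 = 29.8508; wedge = subsidy = 20.
The triangle = ½ × 29.8508 × 20 = 298.51.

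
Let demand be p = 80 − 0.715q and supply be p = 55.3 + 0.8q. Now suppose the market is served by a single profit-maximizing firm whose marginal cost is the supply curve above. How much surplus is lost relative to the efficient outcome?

20.70

Competitive equilibrium: 80 − 0.715q = 55.3 + 0.8q → q* = 16.3036, p* = 68.3429.
Marginal revenue: MR = 80 − 1.43q. Set MR = MC: 80 − 1.43q = 55.3 + 0.8q → q_m = 11.0762.
Price p_m = 80 − 0.715·11.0762 = 72.0805; MC(q_m) = 55.3 + 0.8·11.0762 = 64.161.
Competitive q* = 16.3036, so Δq = 5.2274; wedge = 72.0805 − 64.161 = 7.9195.
DWL = ½ × 5.2274 × 7.9195 = 20.70.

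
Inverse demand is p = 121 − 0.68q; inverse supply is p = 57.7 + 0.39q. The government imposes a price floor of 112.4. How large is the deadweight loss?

Competitive equilibrium: 121 − 0.68q = 57.7 + 0.39q → q* = 59.1589, p* = 80.772.
At the floor p = 112.4, quantity demanded = (121 − 112.4)/0.68 = 12.6471.
Sellers' marginal cost at q' = 12.6471: 57.7 + 0.39·12.6471 = 62.6324.
Δq = 59.1589 − 12.6471 = 46.5118; wedge = 112.4 − 62.6324 = 49.7676.
The triangle = ½ × 46.5118 × 49.7676 = 1157.39.

1157.39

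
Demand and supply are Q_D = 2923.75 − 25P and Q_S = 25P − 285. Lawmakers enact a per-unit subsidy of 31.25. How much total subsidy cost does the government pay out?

53437.50

In inverse form: demand P = 116.95 − 0.04Q, supply P = 11.4 + 0.04Q.
Competitive equilibrium: 116.95 − 0.04Q = 11.4 + 0.04Q → Q* = 1319.375, P* = 64.175.
The subsidy lowers effective supply by 31.25: P = 0.04Q − 19.85.
New quantity: 116.95 − 0.04Q = 0.04Q − 19.85 → Q' = 1710.
Total subsidy cost = 31.25 × 1710 = 53437.50.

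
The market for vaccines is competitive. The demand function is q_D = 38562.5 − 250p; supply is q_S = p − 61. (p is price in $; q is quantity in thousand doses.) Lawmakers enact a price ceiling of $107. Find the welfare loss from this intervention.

In inverse form: demand p = 154.25 − 0.004q, supply p = 61 + q.
Competitive equilibrium: 154.25 − 0.004q = 61 + q → q* = 92.8785, p* = 153.8785.
At the ceiling p = 107, quantity supplied = (107 − 61)/1 = 46.
Willingness to pay at q' = 46: 154.25 − 0.004·46 = 154.066.
Δq = 92.8785 − 46 = 46.8785; wedge = 154.066 − 107 = 47.066.
The triangle = ½ × 46.8785 × 47.066 = $1103.19 thousand.

$1103.19 thousand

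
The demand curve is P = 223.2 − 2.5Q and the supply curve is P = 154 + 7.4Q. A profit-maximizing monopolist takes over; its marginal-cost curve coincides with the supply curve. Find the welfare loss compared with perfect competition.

Competitive equilibrium: 223.2 − 2.5Q = 154 + 7.4Q → Q* = 6.9899, P* = 205.7253.
Marginal revenue: MR = 223.2 − 5Q. Set MR = MC: 223.2 − 5Q = 154 + 7.4Q → Q_m = 5.5806.
Price P_m = 223.2 − 2.5·5.5806 = 209.2485; MC(Q_m) = 154 + 7.4·5.5806 = 195.2964.
Competitive Q* = 6.9899, so ΔQ = 1.4093; wedge = 209.2485 − 195.2964 = 13.9521.
The triangle = ½ × 1.4093 × 13.9521 = 9.83.

9.83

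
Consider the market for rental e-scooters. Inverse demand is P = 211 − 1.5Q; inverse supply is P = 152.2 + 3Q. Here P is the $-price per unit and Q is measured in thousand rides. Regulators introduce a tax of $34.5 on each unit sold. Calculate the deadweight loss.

$132.25 thousand

Competitive equilibrium: 211 − 1.5Q = 152.2 + 3Q → Q* = 13.0667, P* = 191.4.
With the tax, the buyer price exceeds the seller price by 34.5: (211 − 1.5Q) − (152.2 + 3Q) = 34.5 → Q' = 5.4.
ΔQ = 13.0667 − 5.4 = 7.6667; the wedge equals the tax, 34.5.
Welfare loss = ½ × 7.6667 × 34.5 = $132.25 thousand.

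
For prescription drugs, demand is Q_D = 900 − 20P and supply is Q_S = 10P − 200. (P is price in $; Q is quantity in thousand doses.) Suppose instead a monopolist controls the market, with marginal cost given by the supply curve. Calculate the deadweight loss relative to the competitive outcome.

In inverse form: demand P = 45 − 0.05Q, supply P = 20 + 0.1Q.
Competitive equilibrium: 45 − 0.05Q = 20 + 0.1Q → Q* = 166.6667, P* = 36.6667.
Marginal revenue: MR = 45 − 0.1Q. Set MR = MC: 45 − 0.1Q = 20 + 0.1Q → Q_m = 125.
Price P_m = 45 − 0.05·125 = 38.75; MC(Q_m) = 20 + 0.1·125 = 32.5.
Competitive Q* = 166.6667, so ΔQ = 41.6667; wedge = 38.75 − 32.5 = 6.25.
The triangle = ½ × 41.6667 × 6.25 = $130.21 thousand.

$130.21 thousand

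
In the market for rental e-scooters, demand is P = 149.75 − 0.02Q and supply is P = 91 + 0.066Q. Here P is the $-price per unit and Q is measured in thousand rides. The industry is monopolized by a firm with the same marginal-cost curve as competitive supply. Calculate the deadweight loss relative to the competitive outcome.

Competitive equilibrium: 149.75 − 0.02Q = 91 + 0.066Q → Q* = 683.1395, P* = 136.0872.
Marginal revenue: MR = 149.75 − 0.04Q. Set MR = MC: 149.75 − 0.04Q = 91 + 0.066Q → Q_m = 554.2453.
Price P_m = 149.75 − 0.02·554.2453 = 138.6651; MC(Q_m) = 91 + 0.066·554.2453 = 127.5802.
Competitive Q* = 683.1395, so ΔQ = 128.8942; wedge = 138.6651 − 127.5802 = 11.0849.
Deadweight loss = ½ × 128.8942 × 11.0849 = $714.39 thousand.

$714.39 thousand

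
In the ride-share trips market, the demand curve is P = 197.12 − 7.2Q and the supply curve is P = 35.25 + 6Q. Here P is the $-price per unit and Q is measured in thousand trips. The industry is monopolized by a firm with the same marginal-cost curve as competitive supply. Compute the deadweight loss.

Competitive equilibrium: 197.12 − 7.2Q = 35.25 + 6Q → Q* = 12.2629, P* = 108.8273.
Marginal revenue: MR = 197.12 − 14.4Q. Set MR = MC: 197.12 − 14.4Q = 35.25 + 6Q → Q_m = 7.9348.
Price P_m = 197.12 − 7.2·7.9348 = 139.9894; MC(Q_m) = 35.25 + 6·7.9348 = 82.8588.
Competitive Q* = 12.2629, so ΔQ = 4.3281; wedge = 139.9894 − 82.8588 = 57.1306.
DWL = ½ × 4.3281 × 57.1306 = $123.63 thousand.

$123.63 thousand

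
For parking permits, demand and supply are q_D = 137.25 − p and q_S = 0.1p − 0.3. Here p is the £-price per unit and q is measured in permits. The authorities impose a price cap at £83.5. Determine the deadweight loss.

£94.93

In inverse form: demand p = 137.25 − q, supply p = 3 + 10q.
Competitive equilibrium: 137.25 − q = 3 + 10q → q* = 12.2045, p* = 125.0455.
At the ceiling p = 83.5, quantity supplied = (83.5 − 3)/10 = 8.05.
Willingness to pay at q' = 8.05: 137.25 − 1·8.05 = 129.2.
Δq = 12.2045 − 8.05 = 4.1545; wedge = 129.2 − 83.5 = 45.7.
DWL = ½ × 4.1545 × 45.7 = £94.93.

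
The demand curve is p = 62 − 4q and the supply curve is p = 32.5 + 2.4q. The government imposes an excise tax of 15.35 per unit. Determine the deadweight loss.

Competitive equilibrium: 62 − 4q = 32.5 + 2.4q → q* = 4.6094, p* = 43.5625.
With the tax, the buyer price exceeds the seller price by 15.35: (62 − 4q) − (32.5 + 2.4q) = 15.35 → q' = 2.2109.
Δq = 4.6094 − 2.2109 = 2.3985; the wedge equals the tax, 15.35.
DWL = ½ × 2.3985 × 15.35 = 18.41.

18.41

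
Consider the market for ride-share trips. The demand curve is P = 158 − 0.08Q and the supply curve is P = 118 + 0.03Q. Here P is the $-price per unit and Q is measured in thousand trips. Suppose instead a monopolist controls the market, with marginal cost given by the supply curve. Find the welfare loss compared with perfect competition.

$1289.35 thousand

Competitive equilibrium: 158 − 0.08Q = 118 + 0.03Q → Q* = 363.6364, P* = 128.9091.
Marginal revenue: MR = 158 − 0.16Q. Set MR = MC: 158 − 0.16Q = 118 + 0.03Q → Q_m = 210.5263.
Price P_m = 158 − 0.08·210.5263 = 141.1579; MC(Q_m) = 118 + 0.03·210.5263 = 124.3158.
Competitive Q* = 363.6364, so ΔQ = 153.1101; wedge = 141.1579 − 124.3158 = 16.8421.
Deadweight loss = ½ × 153.1101 × 16.8421 = $1289.35 thousand.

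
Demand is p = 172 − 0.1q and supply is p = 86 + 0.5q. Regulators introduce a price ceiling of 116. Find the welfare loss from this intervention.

Competitive equilibrium: 172 − 0.1q = 86 + 0.5q → q* = 143.3333, p* = 157.6667.
At the ceiling p = 116, quantity supplied = (116 − 86)/0.5 = 60.
Willingness to pay at q' = 60: 172 − 0.1·60 = 166.
Δq = 143.3333 − 60 = 83.3333; wedge = 166 − 116 = 50.
DWL = ½ × 83.3333 × 50 = 2083.33.

2083.33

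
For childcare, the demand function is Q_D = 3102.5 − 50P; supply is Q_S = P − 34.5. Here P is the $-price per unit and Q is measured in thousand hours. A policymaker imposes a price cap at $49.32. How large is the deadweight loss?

In inverse form: demand P = 62.05 − 0.02Q, supply P = 34.5 + Q.
Competitive equilibrium: 62.05 − 0.02Q = 34.5 + Q → Q* = 27.0098, P* = 61.5098.
At the ceiling P = 49.32, quantity supplied = (49.32 − 34.5)/1 = 14.82.
Willingness to pay at Q' = 14.82: 62.05 − 0.02·14.82 = 61.7536.
ΔQ = 27.0098 − 14.82 = 12.1898; wedge = 61.7536 − 49.32 = 12.4336.
Deadweight loss = ½ × 12.1898 × 12.4336 = $75.78 thousand.

$75.78 thousand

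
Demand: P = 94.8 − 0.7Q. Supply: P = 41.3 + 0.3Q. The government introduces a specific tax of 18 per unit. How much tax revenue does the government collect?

639

Competitive equilibrium: 94.8 − 0.7Q = 41.3 + 0.3Q → Q* = 53.5, P* = 57.35.
With the tax, the buyer price exceeds the seller price by 18: (94.8 − 0.7Q) − (41.3 + 0.3Q) = 18 → Q' = 35.5.
Tax revenue = 18 × 35.5 = 639.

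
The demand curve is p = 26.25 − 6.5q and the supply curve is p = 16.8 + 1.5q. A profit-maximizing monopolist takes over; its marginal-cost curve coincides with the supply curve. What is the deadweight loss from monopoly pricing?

Competitive equilibrium: 26.25 − 6.5q = 16.8 + 1.5q → q* = 1.1813, p* = 18.5719.
Marginal revenue: MR = 26.25 − 13q. Set MR = MC: 26.25 − 13q = 16.8 + 1.5q → q_m = 0.6517.
Price p_m = 26.25 − 6.5·0.6517 = 22.014; MC(q_m) = 16.8 + 1.5·0.6517 = 17.7776.
Competitive q* = 1.1813, so Δq = 0.5296; wedge = 22.014 − 17.7776 = 4.2364.
Deadweight loss = ½ × 0.5296 × 4.2364 = 1.12.

1.12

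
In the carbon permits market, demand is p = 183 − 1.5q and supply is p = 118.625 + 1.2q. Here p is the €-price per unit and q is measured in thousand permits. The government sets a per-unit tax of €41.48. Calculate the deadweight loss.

€318.63 thousand

Competitive equilibrium: 183 − 1.5q = 118.625 + 1.2q → q* = 23.8426, p* = 147.2361.
With the tax, the buyer price exceeds the seller price by 41.48: (183 − 1.5q) − (118.625 + 1.2q) = 41.48 → q' = 8.4796.
Δq = 23.8426 − 8.4796 = 15.363; the wedge equals the tax, 41.48.
DWL = ½ × 15.363 × 41.48 = €318.63 thousand.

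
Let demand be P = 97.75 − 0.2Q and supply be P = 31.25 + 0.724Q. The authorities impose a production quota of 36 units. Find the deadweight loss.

Competitive equilibrium: 97.75 − 0.2Q = 31.25 + 0.724Q → Q* = 71.9697, P* = 83.3561.
At Q = 36: demand price = 97.75 − 0.2·36 = 90.55; supply price = 31.25 + 0.724·36 = 57.314.
ΔQ = 71.9697 − 36 = 35.9697; wedge = 90.55 − 57.314 = 33.236.
DWL = ½ × 35.9697 × 33.236 = 597.74.

597.74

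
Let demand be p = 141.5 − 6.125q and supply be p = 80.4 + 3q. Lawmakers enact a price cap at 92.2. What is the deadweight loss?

Competitive equilibrium: 141.5 − 6.125q = 80.4 + 3q → q* = 6.6959, p* = 100.4877.
At the ceiling p = 92.2, quantity supplied = (92.2 − 80.4)/3 = 3.9333.
Willingness to pay at q' = 3.9333: 141.5 − 6.125·3.9333 = 117.4085.
Δq = 6.6959 − 3.9333 = 2.7626; wedge = 117.4085 − 92.2 = 25.2085.
Deadweight loss = ½ × 2.7626 × 25.2085 = 34.82.

34.82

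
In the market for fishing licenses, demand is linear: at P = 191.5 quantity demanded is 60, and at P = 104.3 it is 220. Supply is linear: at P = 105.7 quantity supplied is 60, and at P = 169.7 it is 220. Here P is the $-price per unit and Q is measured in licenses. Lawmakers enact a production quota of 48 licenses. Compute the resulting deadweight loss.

$4992.69

Demand slope = (104.3 − 191.5)/(220 − 60) = −0.545, so P = 224.2 − 0.545Q.
Supply slope = (169.7 − 105.7)/(220 − 60) = 0.4, so P = 81.7 + 0.4Q.
Competitive equilibrium: 224.2 − 0.545Q = 81.7 + 0.4Q → Q* = 150.7937, P* = 142.0175.
At Q = 48: demand price = 224.2 − 0.545·48 = 198.04; supply price = 81.7 + 0.4·48 = 100.9.
ΔQ = 150.7937 − 48 = 102.7937; wedge = 198.04 − 100.9 = 97.14.
DWL = ½ × 102.7937 × 97.14 = $4992.69.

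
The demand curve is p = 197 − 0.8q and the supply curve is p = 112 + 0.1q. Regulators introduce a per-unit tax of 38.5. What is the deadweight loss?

Competitive equilibrium: 197 − 0.8q = 112 + 0.1q → q* = 94.4444, p* = 121.4444.
With the tax, the buyer price exceeds the seller price by 38.5: (197 − 0.8q) − (112 + 0.1q) = 38.5 → q' = 51.6667.
Δq = 94.4444 − 51.6667 = 42.7777; the wedge equals the tax, 38.5.
DWL = ½ × 42.7777 × 38.5 = 823.47.

823.47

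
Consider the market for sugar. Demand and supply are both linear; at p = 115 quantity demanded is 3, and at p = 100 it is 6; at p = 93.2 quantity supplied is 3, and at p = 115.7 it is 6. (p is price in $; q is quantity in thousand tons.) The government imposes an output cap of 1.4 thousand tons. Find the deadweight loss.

$69.89 thousand

Demand slope = (100 − 115)/(6 − 3) = −5, so p = 130 − 5q.
Supply slope = (115.7 − 93.2)/(6 − 3) = 7.5, so p = 70.7 + 7.5q.
Competitive equilibrium: 130 − 5q = 70.7 + 7.5q → q* = 4.744, p* = 106.28.
At q = 1.4: demand price = 130 − 5·1.4 = 123; supply price = 70.7 + 7.5·1.4 = 81.2.
Δq = 4.744 − 1.4 = 3.344; wedge = 123 − 81.2 = 41.8.
The triangle = ½ × 3.344 × 41.8 = $69.89 thousand.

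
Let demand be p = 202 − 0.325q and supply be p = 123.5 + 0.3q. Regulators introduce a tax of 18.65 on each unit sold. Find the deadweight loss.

278.258

Competitive equilibrium: 202 − 0.325q = 123.5 + 0.3q → q* = 125.6, p* = 161.18.
With the tax, the buyer price exceeds the seller price by 18.65: (202 − 0.325q) − (123.5 + 0.3q) = 18.65 → q' = 95.76.
Δq = 125.6 − 95.76 = 29.84; the wedge equals the tax, 18.65.
DWL = ½ × 29.84 × 18.65 = 278.258.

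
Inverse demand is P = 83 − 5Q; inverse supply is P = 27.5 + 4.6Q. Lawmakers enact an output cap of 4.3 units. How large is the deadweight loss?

Competitive equilibrium: 83 − 5Q = 27.5 + 4.6Q → Q* = 5.7813, P* = 54.0938.
At Q = 4.3: demand price = 83 − 5·4.3 = 61.5; supply price = 27.5 + 4.6·4.3 = 47.28.
ΔQ = 5.7813 − 4.3 = 1.4813; wedge = 61.5 − 47.28 = 14.22.
The triangle = ½ × 1.4813 × 14.22 = 10.53.

10.53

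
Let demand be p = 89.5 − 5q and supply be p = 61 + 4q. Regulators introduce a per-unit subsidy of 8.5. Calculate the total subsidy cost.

Competitive equilibrium: 89.5 − 5q = 61 + 4q → q* = 3.1667, p* = 73.6667.
The subsidy lowers effective supply by 8.5: p = 52.5 + 4q.
New quantity: 89.5 − 5q = 52.5 + 4q → q' = 4.1111.
Total subsidy cost = 8.5 × 4.1111 = 34.94.

34.94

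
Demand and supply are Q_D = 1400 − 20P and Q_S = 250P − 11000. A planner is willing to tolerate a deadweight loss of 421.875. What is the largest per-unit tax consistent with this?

6.75

In inverse form: demand P = 70 − 0.05Q, supply P = 44 + 0.004Q.
Competitive equilibrium: 70 − 0.05Q = 44 + 0.004Q → Q* = 481.4815, P* = 45.9259.
A tax t gives ΔQ = t/0.054 and wedge t, so DWL = t²/0.108.
t²/0.108 = 421.875 → t² = 45.5625 → t = 6.75.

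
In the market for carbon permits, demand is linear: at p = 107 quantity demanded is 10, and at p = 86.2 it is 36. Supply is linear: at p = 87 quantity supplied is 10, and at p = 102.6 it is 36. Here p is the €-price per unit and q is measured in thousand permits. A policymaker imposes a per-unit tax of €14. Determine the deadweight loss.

€70 thousand

Demand slope = (86.2 − 107)/(36 − 10) = −0.8, so p = 115 − 0.8q.
Supply slope = (102.6 − 87)/(36 − 10) = 0.6, so p = 81 + 0.6q.
Competitive equilibrium: 115 − 0.8q = 81 + 0.6q → q* = 24.2857, p* = 95.5714.
With the tax, the buyer price exceeds the seller price by 14: (115 − 0.8q) − (81 + 0.6q) = 14 → q' = 14.2857.
Δq = 24.2857 − 14.2857 = 10; the wedge equals the tax, 14.
DWL = ½ × 10 × 14 = €70 thousand.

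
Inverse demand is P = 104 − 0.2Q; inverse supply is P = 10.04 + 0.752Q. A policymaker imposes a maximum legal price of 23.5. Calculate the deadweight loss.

3107.52

Competitive equilibrium: 104 − 0.2Q = 10.04 + 0.752Q → Q* = 98.6975, P* = 84.2605.
At the ceiling P = 23.5, quantity supplied = (23.5 − 10.04)/0.752 = 17.8989.
Willingness to pay at Q' = 17.8989: 104 − 0.2·17.8989 = 100.4202.
ΔQ = 98.6975 − 17.8989 = 80.7986; wedge = 100.4202 − 23.5 = 76.9202.
DWL = ½ × 80.7986 × 76.9202 = 3107.52.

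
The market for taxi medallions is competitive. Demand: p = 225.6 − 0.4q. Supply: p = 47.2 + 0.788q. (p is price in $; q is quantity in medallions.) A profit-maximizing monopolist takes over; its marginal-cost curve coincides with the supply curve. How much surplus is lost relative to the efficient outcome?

Competitive equilibrium: 225.6 − 0.4q = 47.2 + 0.788q → q* = 150.1684, p* = 165.5327.
Marginal revenue: MR = 225.6 − 0.8q. Set MR = MC: 225.6 − 0.8q = 47.2 + 0.788q → q_m = 112.3426.
Price p_m = 225.6 − 0.4·112.3426 = 180.663; MC(q_m) = 47.2 + 0.788·112.3426 = 135.726.
Competitive q* = 150.1684, so Δq = 37.8258; wedge = 180.663 − 135.726 = 44.937.
DWL = ½ × 37.8258 × 44.937 = $849.89.

$849.89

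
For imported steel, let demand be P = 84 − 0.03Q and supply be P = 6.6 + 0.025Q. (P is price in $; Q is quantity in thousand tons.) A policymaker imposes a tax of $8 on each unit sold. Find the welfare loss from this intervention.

$581.82 thousand

Competitive equilibrium: 84 − 0.03Q = 6.6 + 0.025Q → Q* = 1407.2727, P* = 41.7818.
With the tax, the buyer price exceeds the seller price by 8: (84 − 0.03Q) − (6.6 + 0.025Q) = 8 → Q' = 1261.8182.
ΔQ = 1407.2727 − 1261.8182 = 145.4545; the wedge equals the tax, 8.
DWL = ½ × 145.4545 × 8 = $581.82 thousand.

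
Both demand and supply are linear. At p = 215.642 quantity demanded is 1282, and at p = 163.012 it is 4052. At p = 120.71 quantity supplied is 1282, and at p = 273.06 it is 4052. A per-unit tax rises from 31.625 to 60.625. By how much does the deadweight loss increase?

18076.01

Demand slope = (163.012 − 215.642)/(4052 − 1282) = −0.019, so p = 240 − 0.019q.
Supply slope = (273.06 − 120.71)/(4052 − 1282) = 0.055, so p = 50.2 + 0.055q.
Competitive equilibrium: 240 − 0.019q = 50.2 + 0.055q → q* = 2564.8649, p* = 191.2676.
For a per-unit tax t: Δq = t/0.074, so DWL = ½·t·(t/0.074) = t²/0.148.
At t = 31.625: DWL = 6757.707. At t = 60.625: DWL = 24833.72.
Increase = 24833.72 − 6757.707 = 18076.01.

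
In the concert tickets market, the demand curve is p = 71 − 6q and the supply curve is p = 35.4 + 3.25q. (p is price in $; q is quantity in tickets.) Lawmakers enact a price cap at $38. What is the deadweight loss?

Competitive equilibrium: 71 − 6q = 35.4 + 3.25q → q* = 3.8486, p* = 47.9081.
At the ceiling p = 38, quantity supplied = (38 − 35.4)/3.25 = 0.8.
Willingness to pay at q' = 0.8: 71 − 6·0.8 = 66.2.
Δq = 3.8486 − 0.8 = 3.0486; wedge = 66.2 − 38 = 28.2.
DWL = ½ × 3.0486 × 28.2 = $42.99.

$42.99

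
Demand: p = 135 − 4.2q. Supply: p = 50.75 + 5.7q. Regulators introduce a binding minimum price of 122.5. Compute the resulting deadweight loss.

151.59

Competitive equilibrium: 135 − 4.2q = 50.75 + 5.7q → q* = 8.5101, p* = 99.2576.
At the floor p = 122.5, quantity demanded = (135 − 122.5)/4.2 = 2.9762.
Sellers' marginal cost at q' = 2.9762: 50.75 + 5.7·2.9762 = 67.7143.
Δq = 8.5101 − 2.9762 = 5.5339; wedge = 122.5 − 67.7143 = 54.7857.
The triangle = ½ × 5.5339 × 54.7857 = 151.59.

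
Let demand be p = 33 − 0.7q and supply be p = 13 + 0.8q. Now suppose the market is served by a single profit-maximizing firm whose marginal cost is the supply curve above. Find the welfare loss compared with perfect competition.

13.50

Competitive equilibrium: 33 − 0.7q = 13 + 0.8q → q* = 13.3333, p* = 23.6667.
Marginal revenue: MR = 33 − 1.4q. Set MR = MC: 33 − 1.4q = 13 + 0.8q → q_m = 9.0909.
Price p_m = 33 − 0.7·9.0909 = 26.6364; MC(q_m) = 13 + 0.8·9.0909 = 20.2727.
Competitive q* = 13.3333, so Δq = 4.2424; wedge = 26.6364 − 20.2727 = 6.3637.
Welfare loss = ½ × 4.2424 × 6.3637 = 13.50.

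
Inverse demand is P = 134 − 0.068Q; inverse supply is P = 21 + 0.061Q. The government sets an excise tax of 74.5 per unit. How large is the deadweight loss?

Competitive equilibrium: 134 − 0.068Q = 21 + 0.061Q → Q* = 875.969, P* = 74.4341.
With the tax, the buyer price exceeds the seller price by 74.5: (134 − 0.068Q) − (21 + 0.061Q) = 74.5 → Q' = 298.4496.
ΔQ = 875.969 − 298.4496 = 577.5194; the wedge equals the tax, 74.5.
The triangle = ½ × 577.5194 × 74.5 = 21512.60.

21512.60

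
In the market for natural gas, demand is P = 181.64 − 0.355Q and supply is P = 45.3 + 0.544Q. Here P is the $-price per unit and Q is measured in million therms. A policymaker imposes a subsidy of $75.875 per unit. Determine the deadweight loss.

$3201.90 million

Competitive equilibrium: 181.64 − 0.355Q = 45.3 + 0.544Q → Q* = 151.6574, P* = 127.8016.
The subsidy lowers effective supply by 75.875: P = 0.544Q − 30.575.
New quantity: 181.64 − 0.355Q = 0.544Q − 30.575 → Q' = 236.0567.
Overproduction ΔQ = 236.0567 − 151.6574 = 84.3993; wedge = subsidy = 75.875.
DWL = ½ × 84.3993 × 75.875 = $3201.90 million.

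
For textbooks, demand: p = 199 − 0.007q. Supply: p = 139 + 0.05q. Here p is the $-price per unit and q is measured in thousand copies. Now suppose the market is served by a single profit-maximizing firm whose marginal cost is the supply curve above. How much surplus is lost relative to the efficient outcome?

Competitive equilibrium: 199 − 0.007q = 139 + 0.05q → q* = 1052.6316, p* = 191.6316.
Marginal revenue: MR = 199 − 0.014q. Set MR = MC: 199 − 0.014q = 139 + 0.05q → q_m = 937.5.
Price p_m = 199 − 0.007·937.5 = 192.4375; MC(q_m) = 139 + 0.05·937.5 = 185.875.
Competitive q* = 1052.6316, so Δq = 115.1316; wedge = 192.4375 − 185.875 = 6.5625.
DWL = ½ × 115.1316 × 6.5625 = $377.78 thousand.

$377.78 thousand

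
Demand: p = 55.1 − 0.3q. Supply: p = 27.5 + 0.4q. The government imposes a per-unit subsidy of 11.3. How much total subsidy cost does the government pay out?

627.96

Competitive equilibrium: 55.1 − 0.3q = 27.5 + 0.4q → q* = 39.4286, p* = 43.2714.
The subsidy lowers effective supply by 11.3: p = 16.2 + 0.4q.
New quantity: 55.1 − 0.3q = 16.2 + 0.4q → q' = 55.5714.
Total subsidy cost = 11.3 × 55.5714 = 627.96.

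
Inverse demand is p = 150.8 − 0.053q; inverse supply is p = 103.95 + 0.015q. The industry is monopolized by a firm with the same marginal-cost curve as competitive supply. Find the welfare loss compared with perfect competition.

Competitive equilibrium: 150.8 − 0.053q = 103.95 + 0.015q → q* = 688.97059, p* = 114.28456.
Marginal revenue: MR = 150.8 − 0.106q. Set MR = MC: 150.8 − 0.106q = 103.95 + 0.015q → q_m = 387.19008.
Price p_m = 150.8 − 0.053·387.19008 = 130.27893; MC(q_m) = 103.95 + 0.015·387.19008 = 109.75785.
Competitive q* = 688.97059, so Δq = 301.78051; wedge = 130.27893 − 109.75785 = 20.52108.
DWL = ½ × 301.78051 × 20.52108 = 3096.43.

3096.43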